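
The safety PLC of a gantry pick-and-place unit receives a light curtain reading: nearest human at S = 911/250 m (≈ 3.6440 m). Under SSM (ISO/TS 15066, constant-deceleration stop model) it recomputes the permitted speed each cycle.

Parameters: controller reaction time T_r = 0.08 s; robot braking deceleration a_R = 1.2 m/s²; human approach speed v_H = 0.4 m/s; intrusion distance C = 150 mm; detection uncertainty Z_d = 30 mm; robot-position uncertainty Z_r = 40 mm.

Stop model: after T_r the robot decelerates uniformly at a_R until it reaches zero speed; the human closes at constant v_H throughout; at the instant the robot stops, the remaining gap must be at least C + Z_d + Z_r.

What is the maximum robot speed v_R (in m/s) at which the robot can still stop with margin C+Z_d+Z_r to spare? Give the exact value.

at the boundary: (5/12)·v² + (31/75)·v + (-424/125) = 0
  disc = (31/75)² − 4·(5/12)·(-424/125) = 32761/5625 ; √disc = 181/75
  v_R = (−(31/75) + 181/75) / (2·(5/12)) = 12/5 m/s
check:
T_s = v_R/a_R = (12/5)/(6/5) = 2.0000 s
reaction-phase robot travel = 2.4000·0.0800 = 0.1920 m
braking distance = 2.4000²/(2·1.2000) = 2.4000 m
person approaches 0.4000·(0.0800+2.0000) = 0.8320 m
residual clearance needed = 0.1500+0.0300+0.0400 = 0.2200 m
sum ≈ 0.1920+2.4000+0.8320+0.2200 ≈ 3.6440 m = S ✓

v_R_max = 12/5 m/s = 2.4000 m/s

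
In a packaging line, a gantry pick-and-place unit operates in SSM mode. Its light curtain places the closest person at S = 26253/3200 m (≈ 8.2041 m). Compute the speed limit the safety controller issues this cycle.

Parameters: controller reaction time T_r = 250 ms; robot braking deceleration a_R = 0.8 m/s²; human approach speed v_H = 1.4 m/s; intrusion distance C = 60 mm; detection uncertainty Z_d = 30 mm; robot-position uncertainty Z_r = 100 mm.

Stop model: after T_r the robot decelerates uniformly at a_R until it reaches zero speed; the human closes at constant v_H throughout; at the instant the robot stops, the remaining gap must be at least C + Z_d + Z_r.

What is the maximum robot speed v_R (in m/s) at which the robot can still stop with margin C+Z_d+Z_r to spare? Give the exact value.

collect terms ⇒ (5/8)·v_R² + (2)·v_R + (-981/128) = 0
  disc = (2)² − 4·(5/8)·(-981/128) = 5929/256 ; √disc = 77/16
  v_R = (−(2) + 77/16) / (2·(5/8)) = 9/4 m/s
check:
braking lasts T_s = (9/4)/(4/5) = 2.8125 s
robot covers v_R·T_r = 2.2500·0.2500 = 0.5625 m before braking
braking distance = 2.2500²/(2·0.8000) = 3.1641 m
human over T_r+T_s: 1.4000·(0.2500+2.8125) = 4.2875 m
residual clearance needed = 0.0600+0.0300+0.1000 = 0.1900 m
sum ≈ 0.5625+3.1641+4.2875+0.1900 ≈ 8.2041 m = S ✓

v_R_max = 9/4 m/s = 2.2500 m/s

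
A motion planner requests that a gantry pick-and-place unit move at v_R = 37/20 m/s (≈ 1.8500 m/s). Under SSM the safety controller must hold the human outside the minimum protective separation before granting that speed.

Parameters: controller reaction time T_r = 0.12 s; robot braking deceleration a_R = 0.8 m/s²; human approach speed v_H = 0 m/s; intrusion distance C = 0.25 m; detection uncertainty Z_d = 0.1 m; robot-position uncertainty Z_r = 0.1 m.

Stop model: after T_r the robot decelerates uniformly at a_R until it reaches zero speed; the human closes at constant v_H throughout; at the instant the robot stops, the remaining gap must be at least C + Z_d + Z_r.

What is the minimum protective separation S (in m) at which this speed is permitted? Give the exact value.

S_min = 44977/16000 m = 2.8111 m

braking lasts T_s = (37/20)/(4/5) = 2.3125 s
reaction-phase robot travel = 1.8500·0.1200 = 0.2220 m
braking distance = 1.8500²/(2·0.8000) = 2.1391 m
human closes 0.0000·2.4325 = 0.0000 m
residual clearance needed = 0.2500+0.1000+0.1000 = 0.4500 m
S_min ≈ 0.2220+2.1391+0.0000+0.4500  ⇒  S_min = 44977/16000 m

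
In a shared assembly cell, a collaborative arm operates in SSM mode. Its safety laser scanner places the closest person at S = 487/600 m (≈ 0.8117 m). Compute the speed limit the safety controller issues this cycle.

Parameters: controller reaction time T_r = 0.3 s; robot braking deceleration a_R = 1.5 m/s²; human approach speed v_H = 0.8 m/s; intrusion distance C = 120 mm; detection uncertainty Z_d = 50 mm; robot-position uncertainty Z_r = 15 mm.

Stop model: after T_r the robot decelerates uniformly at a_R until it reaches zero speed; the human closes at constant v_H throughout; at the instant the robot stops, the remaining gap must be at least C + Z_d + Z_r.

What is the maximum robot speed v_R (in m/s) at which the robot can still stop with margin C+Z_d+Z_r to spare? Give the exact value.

at the boundary: (1/3)·v² + (5/6)·v + (-29/75) = 0
  disc = (5/6)² − 4·(1/3)·(-29/75) = 121/100 ; √disc = 11/10
  v_R = (−(5/6) + 11/10) / (2·(1/3)) = 2/5 m/s
check:
stop time T_s = (2/5)/(3/2) = 0.2667 s
robot in T_r: 0.4000·0.3000 = 0.1200 m
robot under decel: 0.4000²/(2·1.5000) = 0.0533 m
human closes 0.8000·0.5667 = 0.4533 m
margins: 0.1200+0.0500+0.0150 = 0.1850 m
sum ≈ 0.1200+0.0533+0.4533+0.1850 ≈ 0.8117 m = S ✓

v_R_max = 2/5 m/s = 0.4000 m/s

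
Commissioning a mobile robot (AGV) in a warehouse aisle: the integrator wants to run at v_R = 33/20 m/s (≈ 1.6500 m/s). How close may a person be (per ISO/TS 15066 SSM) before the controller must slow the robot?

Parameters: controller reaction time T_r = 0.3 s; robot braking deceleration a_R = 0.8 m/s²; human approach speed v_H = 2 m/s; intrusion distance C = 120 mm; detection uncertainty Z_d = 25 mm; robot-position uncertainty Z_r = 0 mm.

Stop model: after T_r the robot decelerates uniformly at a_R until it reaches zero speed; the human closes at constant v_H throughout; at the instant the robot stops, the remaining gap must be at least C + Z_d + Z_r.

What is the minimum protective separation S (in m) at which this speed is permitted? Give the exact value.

braking lasts T_s = (33/20)/(4/5) = 2.0625 s
reaction-phase robot travel = 1.6500·0.3000 = 0.4950 m
robot covers 1.6500·2.0625 − ½·0.8000·2.0625² = 1.7016 m while stopping
human closes 2.0000·2.3625 = 4.7250 m
C+Z_d+Z_r = 0.1200+0.0250+0.0000 = 0.1450 m
S_min ≈ 0.4950+1.7016+4.7250+0.1450  ⇒  S_min = 22613/3200 m

S_min = 22613/3200 m = 7.0666 m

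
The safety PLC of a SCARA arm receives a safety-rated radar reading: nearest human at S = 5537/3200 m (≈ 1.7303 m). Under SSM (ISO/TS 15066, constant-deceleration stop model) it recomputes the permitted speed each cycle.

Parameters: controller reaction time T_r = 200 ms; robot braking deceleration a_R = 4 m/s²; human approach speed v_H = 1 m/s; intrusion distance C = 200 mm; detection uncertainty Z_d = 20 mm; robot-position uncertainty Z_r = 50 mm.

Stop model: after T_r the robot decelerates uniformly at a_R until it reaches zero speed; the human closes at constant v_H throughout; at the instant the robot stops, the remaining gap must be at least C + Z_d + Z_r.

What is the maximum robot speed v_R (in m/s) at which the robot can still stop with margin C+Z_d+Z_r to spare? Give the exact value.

quadratic (1/8)·v² + (9/20)·v + (-4033/3200) = 0
  disc = (9/20)² − 4·(1/8)·(-4033/3200) = 5329/6400 ; √disc = 73/80
  v_R = (−(9/20) + 73/80) / (2·(1/8)) = 37/20 m/s
check:
stop time T_s = (37/20)/4 = 0.4625 s
reaction-phase robot travel = 1.8500·0.2000 = 0.3700 m
braking distance = 1.8500²/(2·4.0000) = 0.4278 m
human closes 1.0000·0.6625 = 0.6625 m
margins: 0.2000+0.0200+0.0500 = 0.2700 m
sum ≈ 0.3700+0.4278+0.6625+0.2700 ≈ 1.7303 m = S ✓

v_R_max = 37/20 m/s = 1.8500 m/s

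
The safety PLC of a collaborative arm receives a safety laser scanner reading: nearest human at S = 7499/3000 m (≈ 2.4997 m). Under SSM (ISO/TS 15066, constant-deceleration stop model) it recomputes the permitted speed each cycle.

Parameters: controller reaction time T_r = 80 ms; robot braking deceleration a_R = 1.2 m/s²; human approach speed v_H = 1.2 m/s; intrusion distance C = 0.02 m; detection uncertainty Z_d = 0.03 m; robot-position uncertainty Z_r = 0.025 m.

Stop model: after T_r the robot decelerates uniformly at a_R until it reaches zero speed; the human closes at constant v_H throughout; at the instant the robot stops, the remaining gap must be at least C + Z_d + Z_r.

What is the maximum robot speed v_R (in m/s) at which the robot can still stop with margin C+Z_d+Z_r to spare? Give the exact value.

v_R_max = 7/5 m/s = 1.4000 m/s

at the boundary: (5/12)·v² + (27/25)·v + (-3493/1500) = 0
  disc = (27/25)² − 4·(5/12)·(-3493/1500) = 113569/22500 ; √disc = 337/150
  v_R = (−(27/25) + 337/150) / (2·(5/12)) = 7/5 m/s
check:
T_s = v_R/a_R = (7/5)/(6/5) = 1.1667 s
robot covers v_R·T_r = 1.4000·0.0800 = 0.1120 m before braking
robot under decel: 1.4000²/(2·1.2000) = 0.8167 m
human over T_r+T_s: 1.2000·(0.0800+1.1667) = 1.4960 m
margins: 0.0200+0.0300+0.0250 = 0.0750 m
sum ≈ 0.1120+0.8167+1.4960+0.0750 ≈ 2.4997 m = S ✓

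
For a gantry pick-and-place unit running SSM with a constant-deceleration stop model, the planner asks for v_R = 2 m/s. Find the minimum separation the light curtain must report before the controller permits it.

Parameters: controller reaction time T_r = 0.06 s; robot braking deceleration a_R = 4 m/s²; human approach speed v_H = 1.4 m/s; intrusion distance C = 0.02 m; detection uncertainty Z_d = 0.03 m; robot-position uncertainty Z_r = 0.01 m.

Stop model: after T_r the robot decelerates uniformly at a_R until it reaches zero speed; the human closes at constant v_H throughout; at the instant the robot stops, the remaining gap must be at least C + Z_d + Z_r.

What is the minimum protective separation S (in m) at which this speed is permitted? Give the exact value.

stop time T_s = 2/4 = 0.5000 s
robot covers v_R·T_r = 2.0000·0.0600 = 0.1200 m before braking
robot under decel: 2.0000²/(2·4.0000) = 0.5000 m
human over T_r+T_s: 1.4000·(0.0600+0.5000) = 0.7840 m
residual clearance needed = 0.0200+0.0300+0.0100 = 0.0600 m
S_min ≈ 0.1200+0.5000+0.7840+0.0600  ⇒  S_min = 183/125 m

S_min = 183/125 m = 1.4640 m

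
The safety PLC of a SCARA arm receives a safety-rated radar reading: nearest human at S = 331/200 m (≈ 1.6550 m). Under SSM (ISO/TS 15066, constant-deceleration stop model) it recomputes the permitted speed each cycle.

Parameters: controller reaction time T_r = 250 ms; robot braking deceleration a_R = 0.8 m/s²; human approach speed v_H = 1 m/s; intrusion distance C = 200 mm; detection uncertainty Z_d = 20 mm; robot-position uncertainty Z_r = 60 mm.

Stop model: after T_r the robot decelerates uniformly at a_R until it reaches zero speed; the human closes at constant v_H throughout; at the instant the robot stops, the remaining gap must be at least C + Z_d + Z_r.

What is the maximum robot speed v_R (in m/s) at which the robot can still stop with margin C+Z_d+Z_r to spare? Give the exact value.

v_R_max = 3/5 m/s = 0.6000 m/s

collect terms ⇒ (5/8)·v_R² + (3/2)·v_R + (-9/8) = 0
  disc = (3/2)² − 4·(5/8)·(-9/8) = 81/16 ; √disc = 9/4
  v_R = (−(3/2) + 9/4) / (2·(5/8)) = 3/5 m/s
check:
braking lasts T_s = (3/5)/(4/5) = 0.7500 s
robot in T_r: 0.6000·0.2500 = 0.1500 m
robot covers 0.6000·0.7500 − ½·0.8000·0.7500² = 0.2250 m while stopping
human over T_r+T_s: 1.0000·(0.2500+0.7500) = 1.0000 m
C+Z_d+Z_r = 0.2000+0.0200+0.0600 = 0.2800 m
sum ≈ 0.1500+0.2250+1.0000+0.2800 ≈ 1.6550 m = S ✓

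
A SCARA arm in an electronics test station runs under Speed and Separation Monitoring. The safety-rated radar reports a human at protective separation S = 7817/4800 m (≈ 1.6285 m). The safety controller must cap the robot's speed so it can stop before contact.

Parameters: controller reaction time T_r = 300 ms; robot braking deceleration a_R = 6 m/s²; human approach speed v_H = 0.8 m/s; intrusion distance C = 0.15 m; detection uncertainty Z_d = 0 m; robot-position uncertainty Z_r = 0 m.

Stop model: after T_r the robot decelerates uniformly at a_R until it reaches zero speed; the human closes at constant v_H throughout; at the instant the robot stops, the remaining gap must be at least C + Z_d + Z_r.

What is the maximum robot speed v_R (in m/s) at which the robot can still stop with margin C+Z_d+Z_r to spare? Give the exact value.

v_R_max = 41/20 m/s = 2.0500 m/s

collect terms ⇒ (1/12)·v_R² + (13/30)·v_R + (-1189/960) = 0
  disc = (13/30)² − 4·(1/12)·(-1189/960) = 961/1600 ; √disc = 31/40
  v_R = (−(13/30) + 31/40) / (2·(1/12)) = 41/20 m/s
check:
braking lasts T_s = (41/20)/6 = 0.3417 s
robot covers v_R·T_r = 2.0500·0.3000 = 0.6150 m before braking
robot under decel: 2.0500²/(2·6.0000) = 0.3502 m
human over T_r+T_s: 0.8000·(0.3000+0.3417) = 0.5133 m
margins: 0.1500+0.0000+0.0000 = 0.1500 m
sum ≈ 0.6150+0.3502+0.5133+0.1500 ≈ 1.6285 m = S ✓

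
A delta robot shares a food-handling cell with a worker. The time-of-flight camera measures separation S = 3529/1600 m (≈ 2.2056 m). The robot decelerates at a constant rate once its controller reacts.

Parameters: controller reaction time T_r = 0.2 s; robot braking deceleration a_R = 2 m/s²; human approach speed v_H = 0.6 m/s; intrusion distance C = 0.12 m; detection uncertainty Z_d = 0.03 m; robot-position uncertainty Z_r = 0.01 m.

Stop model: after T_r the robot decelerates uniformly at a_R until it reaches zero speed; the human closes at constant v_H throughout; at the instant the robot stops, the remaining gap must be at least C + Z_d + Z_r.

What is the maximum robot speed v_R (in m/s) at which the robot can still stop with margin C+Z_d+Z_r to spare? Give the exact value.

at the boundary: (1/4)·v² + (1/2)·v + (-3081/1600) = 0
  disc = (1/2)² − 4·(1/4)·(-3081/1600) = 3481/1600 ; √disc = 59/40
  v_R = (−(1/2) + 59/40) / (2·(1/4)) = 39/20 m/s
check:
T_s = v_R/a_R = (39/20)/2 = 0.9750 s
robot in T_r: 1.9500·0.2000 = 0.3900 m
robot under decel: 1.9500²/(2·2.0000) = 0.9506 m
person approaches 0.6000·(0.2000+0.9750) = 0.7050 m
margins: 0.1200+0.0300+0.0100 = 0.1600 m
sum ≈ 0.3900+0.9506+0.7050+0.1600 ≈ 2.2056 m = S ✓

v_R_max = 39/20 m/s = 1.9500 m/s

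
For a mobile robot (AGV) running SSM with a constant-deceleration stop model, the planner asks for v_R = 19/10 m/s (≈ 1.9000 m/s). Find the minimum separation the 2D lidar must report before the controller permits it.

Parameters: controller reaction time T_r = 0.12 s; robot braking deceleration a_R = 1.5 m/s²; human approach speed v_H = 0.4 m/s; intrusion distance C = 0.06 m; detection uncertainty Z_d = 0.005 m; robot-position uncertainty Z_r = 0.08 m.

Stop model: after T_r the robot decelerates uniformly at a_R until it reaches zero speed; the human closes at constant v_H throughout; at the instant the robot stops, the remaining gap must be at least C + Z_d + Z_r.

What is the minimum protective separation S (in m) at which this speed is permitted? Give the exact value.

T_s = v_R/a_R = (19/10)/(3/2) = 1.2667 s
robot covers v_R·T_r = 1.9000·0.1200 = 0.2280 m before braking
robot covers 1.9000·1.2667 − ½·1.5000·1.2667² = 1.2033 m while stopping
human over T_r+T_s: 0.4000·(0.1200+1.2667) = 0.5547 m
C+Z_d+Z_r = 0.0600+0.0050+0.0800 = 0.1450 m
S_min ≈ 0.2280+1.2033+0.5547+0.1450  ⇒  S_min = 2131/1000 m

S_min = 2131/1000 m = 2.1310 m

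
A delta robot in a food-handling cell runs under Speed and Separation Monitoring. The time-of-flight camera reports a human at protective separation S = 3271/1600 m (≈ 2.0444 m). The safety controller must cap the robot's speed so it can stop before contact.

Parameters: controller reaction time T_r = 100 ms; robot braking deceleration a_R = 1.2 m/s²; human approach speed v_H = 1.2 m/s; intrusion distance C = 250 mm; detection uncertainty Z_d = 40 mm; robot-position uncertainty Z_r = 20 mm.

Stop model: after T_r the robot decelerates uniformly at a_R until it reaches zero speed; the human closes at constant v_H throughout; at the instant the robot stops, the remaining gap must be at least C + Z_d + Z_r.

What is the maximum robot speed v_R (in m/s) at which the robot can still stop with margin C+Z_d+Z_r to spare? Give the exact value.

v_R_max = 21/20 m/s = 1.0500 m/s

at the boundary: (5/12)·v² + (11/10)·v + (-2583/1600) = 0
  disc = (11/10)² − 4·(5/12)·(-2583/1600) = 6241/1600 ; √disc = 79/40
  v_R = (−(11/10) + 79/40) / (2·(5/12)) = 21/20 m/s
check:
braking lasts T_s = (21/20)/(6/5) = 0.8750 s
reaction-phase robot travel = 1.0500·0.1000 = 0.1050 m
robot under decel: 1.0500²/(2·1.2000) = 0.4594 m
person approaches 1.2000·(0.1000+0.8750) = 1.1700 m
margins: 0.2500+0.0400+0.0200 = 0.3100 m
sum ≈ 0.1050+0.4594+1.1700+0.3100 ≈ 2.0444 m = S ✓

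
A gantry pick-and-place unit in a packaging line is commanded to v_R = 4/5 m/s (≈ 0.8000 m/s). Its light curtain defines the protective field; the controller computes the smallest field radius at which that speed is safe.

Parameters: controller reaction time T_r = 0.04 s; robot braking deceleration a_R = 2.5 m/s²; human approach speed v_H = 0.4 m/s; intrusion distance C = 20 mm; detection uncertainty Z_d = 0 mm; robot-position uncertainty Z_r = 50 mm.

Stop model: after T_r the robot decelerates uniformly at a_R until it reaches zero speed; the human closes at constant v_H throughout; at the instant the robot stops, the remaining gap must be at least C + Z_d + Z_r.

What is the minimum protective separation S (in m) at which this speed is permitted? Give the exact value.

braking lasts T_s = (4/5)/(5/2) = 0.3200 s
robot in T_r: 0.8000·0.0400 = 0.0320 m
robot covers 0.8000·0.3200 − ½·2.5000·0.3200² = 0.1280 m while stopping
person approaches 0.4000·(0.0400+0.3200) = 0.1440 m
residual clearance needed = 0.0200+0.0000+0.0500 = 0.0700 m
S_min ≈ 0.0320+0.1280+0.1440+0.0700  ⇒  S_min = 187/500 m

S_min = 187/500 m = 0.3740 m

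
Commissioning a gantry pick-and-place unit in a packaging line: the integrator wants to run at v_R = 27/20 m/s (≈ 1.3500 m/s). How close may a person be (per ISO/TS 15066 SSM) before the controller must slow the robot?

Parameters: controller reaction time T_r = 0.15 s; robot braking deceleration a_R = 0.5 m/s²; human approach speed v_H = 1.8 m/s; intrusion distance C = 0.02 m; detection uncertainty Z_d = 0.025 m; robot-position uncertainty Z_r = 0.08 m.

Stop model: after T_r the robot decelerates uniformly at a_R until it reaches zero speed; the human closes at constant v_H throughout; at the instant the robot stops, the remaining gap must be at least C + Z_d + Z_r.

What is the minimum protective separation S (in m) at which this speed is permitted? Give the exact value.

braking lasts T_s = (27/20)/(1/2) = 2.7000 s
reaction-phase robot travel = 1.3500·0.1500 = 0.2025 m
robot under decel: 1.3500²/(2·0.5000) = 1.8225 m
person approaches 1.8000·(0.1500+2.7000) = 5.1300 m
C+Z_d+Z_r = 0.0200+0.0250+0.0800 = 0.1250 m
S_min ≈ 0.2025+1.8225+5.1300+0.1250  ⇒  S_min = 182/25 m

S_min = 182/25 m = 7.2800 m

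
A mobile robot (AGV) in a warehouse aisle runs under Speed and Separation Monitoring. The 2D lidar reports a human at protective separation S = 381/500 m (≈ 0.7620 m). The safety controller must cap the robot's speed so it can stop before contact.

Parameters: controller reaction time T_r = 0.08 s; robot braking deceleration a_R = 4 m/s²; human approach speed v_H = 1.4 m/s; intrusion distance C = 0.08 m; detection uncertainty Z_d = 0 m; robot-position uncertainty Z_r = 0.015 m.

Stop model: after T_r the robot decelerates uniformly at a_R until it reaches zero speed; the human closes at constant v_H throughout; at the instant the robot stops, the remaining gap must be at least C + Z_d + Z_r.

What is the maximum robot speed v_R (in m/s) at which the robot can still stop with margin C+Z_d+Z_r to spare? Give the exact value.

v_R_max = 1 m/s = 1.0000 m/s

collect terms ⇒ (1/8)·v_R² + (43/100)·v_R + (-111/200) = 0
  disc = (43/100)² − 4·(1/8)·(-111/200) = 289/625 ; √disc = 17/25
  v_R = (−(43/100) + 17/25) / (2·(1/8)) = 1 m/s
check:
stop time T_s = 1/4 = 0.2500 s
robot covers v_R·T_r = 1.0000·0.0800 = 0.0800 m before braking
braking distance = 1.0000²/(2·4.0000) = 0.1250 m
person approaches 1.4000·(0.0800+0.2500) = 0.4620 m
margins: 0.0800+0.0000+0.0150 = 0.0950 m
sum ≈ 0.0800+0.1250+0.4620+0.0950 ≈ 0.7620 m = S ✓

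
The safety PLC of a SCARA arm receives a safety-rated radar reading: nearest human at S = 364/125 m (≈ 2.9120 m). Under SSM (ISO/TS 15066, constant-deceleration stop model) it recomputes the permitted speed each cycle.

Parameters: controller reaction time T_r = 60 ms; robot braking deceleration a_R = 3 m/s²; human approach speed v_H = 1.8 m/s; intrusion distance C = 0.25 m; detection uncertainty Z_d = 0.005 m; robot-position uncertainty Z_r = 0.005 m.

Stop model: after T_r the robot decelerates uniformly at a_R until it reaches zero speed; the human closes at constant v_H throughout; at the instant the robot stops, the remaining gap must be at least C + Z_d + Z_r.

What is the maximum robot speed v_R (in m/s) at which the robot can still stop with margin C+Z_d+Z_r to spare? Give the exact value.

v_R_max = 12/5 m/s = 2.4000 m/s

quadratic (1/6)·v² + (33/50)·v + (-318/125) = 0
  disc = (33/50)² − 4·(1/6)·(-318/125) = 5329/2500 ; √disc = 73/50
  v_R = (−(33/50) + 73/50) / (2·(1/6)) = 12/5 m/s
check:
stop time T_s = (12/5)/3 = 0.8000 s
robot covers v_R·T_r = 2.4000·0.0600 = 0.1440 m before braking
robot under decel: 2.4000²/(2·3.0000) = 0.9600 m
human closes 1.8000·0.8600 = 1.5480 m
residual clearance needed = 0.2500+0.0050+0.0050 = 0.2600 m
sum ≈ 0.1440+0.9600+1.5480+0.2600 ≈ 2.9120 m = S ✓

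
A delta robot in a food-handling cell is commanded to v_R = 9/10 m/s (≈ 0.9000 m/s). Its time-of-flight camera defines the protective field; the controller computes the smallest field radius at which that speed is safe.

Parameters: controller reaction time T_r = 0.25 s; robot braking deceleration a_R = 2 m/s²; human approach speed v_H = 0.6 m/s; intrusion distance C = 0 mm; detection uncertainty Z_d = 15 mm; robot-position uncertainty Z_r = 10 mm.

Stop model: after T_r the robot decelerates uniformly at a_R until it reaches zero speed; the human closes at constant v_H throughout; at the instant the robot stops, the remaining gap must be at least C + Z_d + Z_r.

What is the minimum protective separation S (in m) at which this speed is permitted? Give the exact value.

S_min = 349/400 m = 0.8725 m

T_s = v_R/a_R = (9/10)/2 = 0.4500 s
reaction-phase robot travel = 0.9000·0.2500 = 0.2250 m
braking distance = 0.9000²/(2·2.0000) = 0.2025 m
person approaches 0.6000·(0.2500+0.4500) = 0.4200 m
margins: 0.0000+0.0150+0.0100 = 0.0250 m
S_min ≈ 0.2250+0.2025+0.4200+0.0250  ⇒  S_min = 349/400 m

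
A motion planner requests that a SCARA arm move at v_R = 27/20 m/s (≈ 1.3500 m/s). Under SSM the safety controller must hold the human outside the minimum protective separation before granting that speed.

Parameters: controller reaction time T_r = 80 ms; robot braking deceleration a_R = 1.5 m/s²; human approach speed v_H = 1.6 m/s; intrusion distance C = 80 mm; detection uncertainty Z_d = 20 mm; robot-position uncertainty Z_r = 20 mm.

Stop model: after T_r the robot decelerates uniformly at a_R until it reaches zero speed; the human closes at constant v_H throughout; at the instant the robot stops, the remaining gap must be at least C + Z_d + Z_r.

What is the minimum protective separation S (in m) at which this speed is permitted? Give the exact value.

S_min = 4807/2000 m = 2.4035 m

T_s = v_R/a_R = (27/20)/(3/2) = 0.9000 s
robot in T_r: 1.3500·0.0800 = 0.1080 m
robot covers 1.3500·0.9000 − ½·1.5000·0.9000² = 0.6075 m while stopping
person approaches 1.6000·(0.0800+0.9000) = 1.5680 m
C+Z_d+Z_r = 0.0800+0.0200+0.0200 = 0.1200 m
S_min ≈ 0.1080+0.6075+1.5680+0.1200  ⇒  S_min = 4807/2000 m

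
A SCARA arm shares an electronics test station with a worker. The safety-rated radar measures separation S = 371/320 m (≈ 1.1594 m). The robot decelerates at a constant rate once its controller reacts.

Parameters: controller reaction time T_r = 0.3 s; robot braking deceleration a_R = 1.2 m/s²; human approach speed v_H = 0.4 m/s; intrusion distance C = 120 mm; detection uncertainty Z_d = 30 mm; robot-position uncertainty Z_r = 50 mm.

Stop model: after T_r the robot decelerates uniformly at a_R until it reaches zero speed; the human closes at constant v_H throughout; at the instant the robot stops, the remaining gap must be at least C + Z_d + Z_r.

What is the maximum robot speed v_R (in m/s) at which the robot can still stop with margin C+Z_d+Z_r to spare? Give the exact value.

v_R_max = 17/20 m/s = 0.8500 m/s

quadratic (5/12)·v² + (19/30)·v + (-1343/1600) = 0
  disc = (19/30)² − 4·(5/12)·(-1343/1600) = 25921/14400 ; √disc = 161/120
  v_R = (−(19/30) + 161/120) / (2·(5/12)) = 17/20 m/s
check:
braking lasts T_s = (17/20)/(6/5) = 0.7083 s
robot covers v_R·T_r = 0.8500·0.3000 = 0.2550 m before braking
braking distance = 0.8500²/(2·1.2000) = 0.3010 m
human closes 0.4000·1.0083 = 0.4033 m
C+Z_d+Z_r = 0.1200+0.0300+0.0500 = 0.2000 m
sum ≈ 0.2550+0.3010+0.4033+0.2000 ≈ 1.1594 m = S ✓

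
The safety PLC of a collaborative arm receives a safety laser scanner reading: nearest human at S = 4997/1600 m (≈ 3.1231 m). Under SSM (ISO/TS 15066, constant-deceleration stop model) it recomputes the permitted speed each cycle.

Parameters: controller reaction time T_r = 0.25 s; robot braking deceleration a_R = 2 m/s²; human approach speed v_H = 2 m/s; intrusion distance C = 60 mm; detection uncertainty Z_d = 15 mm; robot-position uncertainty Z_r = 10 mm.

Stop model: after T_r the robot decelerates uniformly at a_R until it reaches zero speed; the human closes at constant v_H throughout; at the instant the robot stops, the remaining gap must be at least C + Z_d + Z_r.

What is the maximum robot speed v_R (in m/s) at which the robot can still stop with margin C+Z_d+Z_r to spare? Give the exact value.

v_R_max = 31/20 m/s = 1.5500 m/s

quadratic (1/4)·v² + (5/4)·v + (-4061/1600) = 0
  disc = (5/4)² − 4·(1/4)·(-4061/1600) = 6561/1600 ; √disc = 81/40
  v_R = (−(5/4) + 81/40) / (2·(1/4)) = 31/20 m/s
check:
stop time T_s = (31/20)/2 = 0.7750 s
robot in T_r: 1.5500·0.2500 = 0.3875 m
robot under decel: 1.5500²/(2·2.0000) = 0.6006 m
human over T_r+T_s: 2.0000·(0.2500+0.7750) = 2.0500 m
residual clearance needed = 0.0600+0.0150+0.0100 = 0.0850 m
sum ≈ 0.3875+0.6006+2.0500+0.0850 ≈ 3.1231 m = S ✓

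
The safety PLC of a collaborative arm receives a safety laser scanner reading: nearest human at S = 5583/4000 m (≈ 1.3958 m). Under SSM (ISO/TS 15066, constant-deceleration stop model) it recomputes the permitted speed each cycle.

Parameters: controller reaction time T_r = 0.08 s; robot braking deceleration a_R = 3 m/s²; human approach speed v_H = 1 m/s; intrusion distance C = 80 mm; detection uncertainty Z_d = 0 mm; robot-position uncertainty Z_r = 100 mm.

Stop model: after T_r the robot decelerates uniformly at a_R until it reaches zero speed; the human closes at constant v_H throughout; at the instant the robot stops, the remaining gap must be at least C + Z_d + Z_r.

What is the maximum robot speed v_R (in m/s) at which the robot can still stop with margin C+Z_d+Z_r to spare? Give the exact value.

at the boundary: (1/6)·v² + (31/75)·v + (-4543/4000) = 0
  disc = (31/75)² − 4·(1/6)·(-4543/4000) = 83521/90000 ; √disc = 289/300
  v_R = (−(31/75) + 289/300) / (2·(1/6)) = 33/20 m/s
check:
stop time T_s = (33/20)/3 = 0.5500 s
reaction-phase robot travel = 1.6500·0.0800 = 0.1320 m
robot under decel: 1.6500²/(2·3.0000) = 0.4537 m
human over T_r+T_s: 1.0000·(0.0800+0.5500) = 0.6300 m
margins: 0.0800+0.0000+0.1000 = 0.1800 m
sum ≈ 0.1320+0.4537+0.6300+0.1800 ≈ 1.3958 m = S ✓

v_R_max = 33/20 m/s = 1.6500 m/s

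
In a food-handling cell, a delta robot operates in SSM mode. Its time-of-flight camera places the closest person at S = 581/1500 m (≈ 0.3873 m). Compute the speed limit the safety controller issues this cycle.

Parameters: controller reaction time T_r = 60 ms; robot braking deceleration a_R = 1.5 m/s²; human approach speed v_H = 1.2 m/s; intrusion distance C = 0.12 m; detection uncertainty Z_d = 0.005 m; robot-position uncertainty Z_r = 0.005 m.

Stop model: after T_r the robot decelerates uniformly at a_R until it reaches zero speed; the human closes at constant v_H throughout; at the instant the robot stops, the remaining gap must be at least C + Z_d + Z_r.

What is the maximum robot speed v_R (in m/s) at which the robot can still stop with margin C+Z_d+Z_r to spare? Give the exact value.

collect terms ⇒ (1/3)·v_R² + (43/50)·v_R + (-139/750) = 0
  disc = (43/50)² − 4·(1/3)·(-139/750) = 22201/22500 ; √disc = 149/150
  v_R = (−(43/50) + 149/150) / (2·(1/3)) = 1/5 m/s
check:
T_s = v_R/a_R = (1/5)/(3/2) = 0.1333 s
robot covers v_R·T_r = 0.2000·0.0600 = 0.0120 m before braking
robot covers 0.2000·0.1333 − ½·1.5000·0.1333² = 0.0133 m while stopping
human closes 1.2000·0.1933 = 0.2320 m
margins: 0.1200+0.0050+0.0050 = 0.1300 m
sum ≈ 0.0120+0.0133+0.2320+0.1300 ≈ 0.3873 m = S ✓

v_R_max = 1/5 m/s = 0.2000 m/s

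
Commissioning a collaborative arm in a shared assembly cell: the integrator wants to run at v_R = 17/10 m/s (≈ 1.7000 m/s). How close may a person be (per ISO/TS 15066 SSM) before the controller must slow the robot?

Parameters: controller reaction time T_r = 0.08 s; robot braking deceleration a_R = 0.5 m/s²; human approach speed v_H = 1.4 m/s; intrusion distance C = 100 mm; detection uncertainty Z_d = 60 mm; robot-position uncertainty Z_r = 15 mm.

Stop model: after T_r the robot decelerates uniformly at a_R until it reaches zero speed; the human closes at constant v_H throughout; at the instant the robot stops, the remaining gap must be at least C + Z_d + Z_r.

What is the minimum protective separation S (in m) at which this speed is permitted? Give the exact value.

stop time T_s = (17/10)/(1/2) = 3.4000 s
robot in T_r: 1.7000·0.0800 = 0.1360 m
braking distance = 1.7000²/(2·0.5000) = 2.8900 m
human over T_r+T_s: 1.4000·(0.0800+3.4000) = 4.8720 m
margins: 0.1000+0.0600+0.0150 = 0.1750 m
S_min ≈ 0.1360+2.8900+4.8720+0.1750  ⇒  S_min = 8073/1000 m

S_min = 8073/1000 m = 8.0730 m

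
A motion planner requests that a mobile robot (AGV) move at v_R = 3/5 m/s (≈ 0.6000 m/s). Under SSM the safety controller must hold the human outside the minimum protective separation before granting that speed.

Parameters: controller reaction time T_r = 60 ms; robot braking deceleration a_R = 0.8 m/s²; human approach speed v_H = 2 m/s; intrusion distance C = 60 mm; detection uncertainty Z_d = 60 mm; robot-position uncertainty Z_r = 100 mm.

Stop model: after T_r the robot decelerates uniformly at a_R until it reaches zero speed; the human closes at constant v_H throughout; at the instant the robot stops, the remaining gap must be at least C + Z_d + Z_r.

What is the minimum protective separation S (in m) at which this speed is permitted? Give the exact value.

S_min = 2101/1000 m = 2.1010 m

T_s = v_R/a_R = (3/5)/(4/5) = 0.7500 s
robot covers v_R·T_r = 0.6000·0.0600 = 0.0360 m before braking
robot under decel: 0.6000²/(2·0.8000) = 0.2250 m
human closes 2.0000·0.8100 = 1.6200 m
C+Z_d+Z_r = 0.0600+0.0600+0.1000 = 0.2200 m
S_min ≈ 0.0360+0.2250+1.6200+0.2200  ⇒  S_min = 2101/1000 m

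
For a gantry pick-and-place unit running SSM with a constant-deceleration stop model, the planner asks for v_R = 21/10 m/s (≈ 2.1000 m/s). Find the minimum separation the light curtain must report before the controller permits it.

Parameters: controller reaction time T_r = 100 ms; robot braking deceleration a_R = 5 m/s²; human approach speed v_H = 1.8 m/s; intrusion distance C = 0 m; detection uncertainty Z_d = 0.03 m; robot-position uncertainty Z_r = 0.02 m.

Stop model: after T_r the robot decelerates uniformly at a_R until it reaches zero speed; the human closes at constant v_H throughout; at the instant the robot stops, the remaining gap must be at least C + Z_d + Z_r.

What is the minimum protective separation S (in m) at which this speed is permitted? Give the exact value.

T_s = v_R/a_R = (21/10)/5 = 0.4200 s
reaction-phase robot travel = 2.1000·0.1000 = 0.2100 m
robot covers 2.1000·0.4200 − ½·5.0000·0.4200² = 0.4410 m while stopping
human closes 1.8000·0.5200 = 0.9360 m
residual clearance needed = 0.0000+0.0300+0.0200 = 0.0500 m
S_min ≈ 0.2100+0.4410+0.9360+0.0500  ⇒  S_min = 1637/1000 m

S_min = 1637/1000 m = 1.6370 m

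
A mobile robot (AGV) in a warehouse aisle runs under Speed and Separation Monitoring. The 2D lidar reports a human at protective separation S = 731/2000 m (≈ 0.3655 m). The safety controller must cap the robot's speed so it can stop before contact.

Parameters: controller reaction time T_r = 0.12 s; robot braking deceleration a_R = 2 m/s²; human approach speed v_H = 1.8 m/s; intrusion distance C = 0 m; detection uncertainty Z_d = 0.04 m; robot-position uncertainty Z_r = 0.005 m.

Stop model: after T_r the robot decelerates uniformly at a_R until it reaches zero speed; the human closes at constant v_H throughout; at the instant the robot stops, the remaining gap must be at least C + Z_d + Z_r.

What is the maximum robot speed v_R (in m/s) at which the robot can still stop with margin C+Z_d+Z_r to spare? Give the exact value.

at the boundary: (1/4)·v² + (51/50)·v + (-209/2000) = 0
  disc = (51/50)² − 4·(1/4)·(-209/2000) = 11449/10000 ; √disc = 107/100
  v_R = (−(51/50) + 107/100) / (2·(1/4)) = 1/10 m/s
check:
T_s = v_R/a_R = (1/10)/2 = 0.0500 s
robot in T_r: 0.1000·0.1200 = 0.0120 m
braking distance = 0.1000²/(2·2.0000) = 0.0025 m
human over T_r+T_s: 1.8000·(0.1200+0.0500) = 0.3060 m
residual clearance needed = 0.0000+0.0400+0.0050 = 0.0450 m
sum ≈ 0.0120+0.0025+0.3060+0.0450 ≈ 0.3655 m = S ✓

v_R_max = 1/10 m/s = 0.1000 m/s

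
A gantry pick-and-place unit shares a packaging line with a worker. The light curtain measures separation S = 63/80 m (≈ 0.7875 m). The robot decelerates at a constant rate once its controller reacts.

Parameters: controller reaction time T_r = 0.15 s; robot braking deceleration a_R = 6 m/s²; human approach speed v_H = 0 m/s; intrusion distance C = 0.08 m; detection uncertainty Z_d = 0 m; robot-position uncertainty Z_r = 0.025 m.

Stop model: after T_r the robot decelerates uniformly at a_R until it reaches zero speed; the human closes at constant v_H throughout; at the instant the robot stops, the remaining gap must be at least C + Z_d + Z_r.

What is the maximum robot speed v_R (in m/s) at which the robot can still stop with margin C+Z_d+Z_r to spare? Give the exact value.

v_R_max = 21/10 m/s = 2.1000 m/s

quadratic (1/12)·v² + (3/20)·v + (-273/400) = 0
  disc = (3/20)² − 4·(1/12)·(-273/400) = 1/4 ; √disc = 1/2
  v_R = (−(3/20) + 1/2) / (2·(1/12)) = 21/10 m/s
check:
stop time T_s = (21/10)/6 = 0.3500 s
reaction-phase robot travel = 2.1000·0.1500 = 0.3150 m
braking distance = 2.1000²/(2·6.0000) = 0.3675 m
person approaches 0.0000·(0.1500+0.3500) = 0.0000 m
C+Z_d+Z_r = 0.0800+0.0000+0.0250 = 0.1050 m
sum ≈ 0.3150+0.3675+0.0000+0.1050 ≈ 0.7875 m = S ✓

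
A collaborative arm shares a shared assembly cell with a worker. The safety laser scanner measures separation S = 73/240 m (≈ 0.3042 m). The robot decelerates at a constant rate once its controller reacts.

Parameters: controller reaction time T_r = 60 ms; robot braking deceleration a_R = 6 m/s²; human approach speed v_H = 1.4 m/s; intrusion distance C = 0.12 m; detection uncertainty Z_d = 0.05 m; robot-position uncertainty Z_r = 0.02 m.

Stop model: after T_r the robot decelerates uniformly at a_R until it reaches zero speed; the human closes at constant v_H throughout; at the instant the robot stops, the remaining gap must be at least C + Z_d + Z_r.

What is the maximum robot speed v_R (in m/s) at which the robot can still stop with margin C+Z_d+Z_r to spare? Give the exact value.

v_R_max = 1/10 m/s = 0.1000 m/s

quadratic (1/12)·v² + (22/75)·v + (-181/6000) = 0
  disc = (22/75)² − 4·(1/12)·(-181/6000) = 961/10000 ; √disc = 31/100
  v_R = (−(22/75) + 31/100) / (2·(1/12)) = 1/10 m/s
check:
T_s = v_R/a_R = (1/10)/6 = 0.0167 s
robot in T_r: 0.1000·0.0600 = 0.0060 m
braking distance = 0.1000²/(2·6.0000) = 0.0008 m
human closes 1.4000·0.0767 = 0.1073 m
C+Z_d+Z_r = 0.1200+0.0500+0.0200 = 0.1900 m
sum ≈ 0.0060+0.0008+0.1073+0.1900 ≈ 0.3042 m = S ✓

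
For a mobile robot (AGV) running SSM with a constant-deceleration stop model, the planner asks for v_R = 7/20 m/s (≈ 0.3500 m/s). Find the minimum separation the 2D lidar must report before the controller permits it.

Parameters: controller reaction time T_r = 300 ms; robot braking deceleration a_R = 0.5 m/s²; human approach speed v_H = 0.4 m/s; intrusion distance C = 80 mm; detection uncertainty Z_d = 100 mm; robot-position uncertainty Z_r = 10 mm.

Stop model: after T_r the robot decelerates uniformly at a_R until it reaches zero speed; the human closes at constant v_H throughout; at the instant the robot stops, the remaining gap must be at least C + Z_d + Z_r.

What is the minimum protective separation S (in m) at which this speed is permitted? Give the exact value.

S_min = 327/400 m = 0.8175 m

braking lasts T_s = (7/20)/(1/2) = 0.7000 s
robot in T_r: 0.3500·0.3000 = 0.1050 m
robot under decel: 0.3500²/(2·0.5000) = 0.1225 m
human closes 0.4000·1.0000 = 0.4000 m
C+Z_d+Z_r = 0.0800+0.1000+0.0100 = 0.1900 m
S_min ≈ 0.1050+0.1225+0.4000+0.1900  ⇒  S_min = 327/400 m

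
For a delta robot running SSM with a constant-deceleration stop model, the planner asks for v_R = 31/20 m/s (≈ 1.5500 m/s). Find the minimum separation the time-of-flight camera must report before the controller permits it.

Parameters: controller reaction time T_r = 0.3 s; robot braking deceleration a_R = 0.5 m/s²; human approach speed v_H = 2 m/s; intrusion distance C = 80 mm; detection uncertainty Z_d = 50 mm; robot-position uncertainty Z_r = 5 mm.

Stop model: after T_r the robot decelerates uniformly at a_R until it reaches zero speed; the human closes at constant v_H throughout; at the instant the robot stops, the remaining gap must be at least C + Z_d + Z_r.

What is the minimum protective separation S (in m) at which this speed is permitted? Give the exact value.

T_s = v_R/a_R = (31/20)/(1/2) = 3.1000 s
reaction-phase robot travel = 1.5500·0.3000 = 0.4650 m
robot under decel: 1.5500²/(2·0.5000) = 2.4025 m
human closes 2.0000·3.4000 = 6.8000 m
margins: 0.0800+0.0500+0.0050 = 0.1350 m
S_min ≈ 0.4650+2.4025+6.8000+0.1350  ⇒  S_min = 3921/400 m

S_min = 3921/400 m = 9.8025 m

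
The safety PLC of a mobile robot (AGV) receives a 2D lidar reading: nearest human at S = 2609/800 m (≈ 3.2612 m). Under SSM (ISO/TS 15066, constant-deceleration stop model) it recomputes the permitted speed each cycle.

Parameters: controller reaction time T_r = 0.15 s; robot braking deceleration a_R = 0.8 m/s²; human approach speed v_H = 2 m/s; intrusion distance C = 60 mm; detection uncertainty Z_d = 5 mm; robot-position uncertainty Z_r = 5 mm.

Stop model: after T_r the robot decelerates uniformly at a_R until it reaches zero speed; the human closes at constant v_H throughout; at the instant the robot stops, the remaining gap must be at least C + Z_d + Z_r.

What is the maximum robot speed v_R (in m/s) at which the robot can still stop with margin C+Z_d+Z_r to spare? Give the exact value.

collect terms ⇒ (5/8)·v_R² + (53/20)·v_R + (-2313/800) = 0
  disc = (53/20)² − 4·(5/8)·(-2313/800) = 22801/1600 ; √disc = 151/40
  v_R = (−(53/20) + 151/40) / (2·(5/8)) = 9/10 m/s
check:
stop time T_s = (9/10)/(4/5) = 1.1250 s
reaction-phase robot travel = 0.9000·0.1500 = 0.1350 m
robot covers 0.9000·1.1250 − ½·0.8000·1.1250² = 0.5062 m while stopping
human closes 2.0000·1.2750 = 2.5500 m
margins: 0.0600+0.0050+0.0050 = 0.0700 m
sum ≈ 0.1350+0.5062+2.5500+0.0700 ≈ 3.2612 m = S ✓

v_R_max = 9/10 m/s = 0.9000 m/s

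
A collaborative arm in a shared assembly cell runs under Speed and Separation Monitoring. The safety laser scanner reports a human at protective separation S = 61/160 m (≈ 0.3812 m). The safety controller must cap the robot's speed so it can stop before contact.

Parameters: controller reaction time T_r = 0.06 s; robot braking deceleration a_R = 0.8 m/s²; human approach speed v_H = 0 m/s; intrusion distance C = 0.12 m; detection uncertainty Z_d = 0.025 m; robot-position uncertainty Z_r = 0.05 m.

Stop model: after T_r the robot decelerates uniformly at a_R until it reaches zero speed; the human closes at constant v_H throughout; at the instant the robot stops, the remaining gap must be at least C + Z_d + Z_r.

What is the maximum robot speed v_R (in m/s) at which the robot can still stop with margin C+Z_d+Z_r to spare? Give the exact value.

v_R_max = 1/2 m/s = 0.5000 m/s

quadratic (5/8)·v² + (3/50)·v + (-149/800) = 0
  disc = (3/50)² − 4·(5/8)·(-149/800) = 18769/40000 ; √disc = 137/200
  v_R = (−(3/50) + 137/200) / (2·(5/8)) = 1/2 m/s
check:
T_s = v_R/a_R = (1/2)/(4/5) = 0.6250 s
robot covers v_R·T_r = 0.5000·0.0600 = 0.0300 m before braking
robot under decel: 0.5000²/(2·0.8000) = 0.1562 m
human over T_r+T_s: 0.0000·(0.0600+0.6250) = 0.0000 m
residual clearance needed = 0.1200+0.0250+0.0500 = 0.1950 m
sum ≈ 0.0300+0.1562+0.0000+0.1950 ≈ 0.3812 m = S ✓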